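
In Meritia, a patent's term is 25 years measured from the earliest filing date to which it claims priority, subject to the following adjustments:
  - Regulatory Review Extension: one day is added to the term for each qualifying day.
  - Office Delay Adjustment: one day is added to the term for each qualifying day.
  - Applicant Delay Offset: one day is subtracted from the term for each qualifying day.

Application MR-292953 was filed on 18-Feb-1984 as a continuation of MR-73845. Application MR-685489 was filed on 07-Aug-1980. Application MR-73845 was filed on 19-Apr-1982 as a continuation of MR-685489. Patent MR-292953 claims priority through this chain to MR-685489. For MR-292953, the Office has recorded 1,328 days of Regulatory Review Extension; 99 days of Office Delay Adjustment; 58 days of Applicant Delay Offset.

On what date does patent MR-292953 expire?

2009-05-07

Earliest priority filing: 7 August 1980.
Base term: 7 August 1980 + 25 years → 7 August 2005.
Regulatory Review Extension: +1328 days → 27 March 2009.
Office Delay Adjustment: +99 days → 4 July 2009.
Applicant Delay Offset: −58 days → 7 May 2009.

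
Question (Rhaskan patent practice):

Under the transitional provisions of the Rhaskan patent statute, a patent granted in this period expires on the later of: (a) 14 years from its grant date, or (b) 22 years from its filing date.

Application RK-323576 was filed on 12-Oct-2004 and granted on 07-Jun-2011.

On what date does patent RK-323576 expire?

(a) grant + 14 years → 7 June 2025.
(b) filing + 22 years → 12 October 2026.
Later of the two: 12 October 2026.

2026-10-12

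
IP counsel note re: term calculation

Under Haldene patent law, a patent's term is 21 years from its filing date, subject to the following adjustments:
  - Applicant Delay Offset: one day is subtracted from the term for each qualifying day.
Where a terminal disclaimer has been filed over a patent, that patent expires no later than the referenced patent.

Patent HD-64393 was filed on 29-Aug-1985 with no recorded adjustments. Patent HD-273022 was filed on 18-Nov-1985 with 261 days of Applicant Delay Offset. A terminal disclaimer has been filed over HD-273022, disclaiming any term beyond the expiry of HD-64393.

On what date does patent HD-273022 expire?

Natural term of HD-273022:
  Base: filing + 21 years → 18 November 2006.
  Applicant Delay Offset: −261 days → 2 March 2006.
Expiry of referenced patent HD-64393:
  Base: filing + 21 years → 29 August 2006.
Terminal disclaimer: HD-273022 expires on the earlier of 2 March 2006 and 29 August 2006.

2006-03-02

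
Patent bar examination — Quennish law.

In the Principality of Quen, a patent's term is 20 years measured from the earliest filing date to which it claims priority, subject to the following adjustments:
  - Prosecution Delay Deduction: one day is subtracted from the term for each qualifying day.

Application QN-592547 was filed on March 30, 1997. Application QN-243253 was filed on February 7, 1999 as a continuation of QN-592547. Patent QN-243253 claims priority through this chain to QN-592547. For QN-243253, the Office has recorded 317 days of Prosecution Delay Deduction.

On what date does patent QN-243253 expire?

2016-05-17

Earliest priority filing: 30 March 1997.
Base term: 30 March 1997 + 20 years → 30 March 2017.
Prosecution Delay Deduction: −317 days → 17 May 2016.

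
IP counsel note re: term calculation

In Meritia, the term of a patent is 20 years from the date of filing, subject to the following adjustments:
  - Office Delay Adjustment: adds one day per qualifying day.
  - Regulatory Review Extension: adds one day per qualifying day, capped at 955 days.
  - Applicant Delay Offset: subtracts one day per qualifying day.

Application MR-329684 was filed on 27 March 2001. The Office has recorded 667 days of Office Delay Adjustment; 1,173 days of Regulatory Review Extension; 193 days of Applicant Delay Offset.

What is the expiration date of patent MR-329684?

February 23, 2025

Base term: filing date + 20 years → 27 March 2021.
Office Delay Adjustment: +667 days → 23 January 2023.
Regulatory Review Extension: 1173 days claimed exceeds the 955-day cap, so +955 days → 4 September 2025.
Applicant Delay Offset: −193 days → 23 February 2025.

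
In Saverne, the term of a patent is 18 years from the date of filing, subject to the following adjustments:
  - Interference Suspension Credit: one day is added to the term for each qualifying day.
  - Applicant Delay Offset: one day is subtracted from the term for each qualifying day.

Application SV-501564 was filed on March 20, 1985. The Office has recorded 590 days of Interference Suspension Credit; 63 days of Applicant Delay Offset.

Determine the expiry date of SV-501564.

Base term: filing date + 18 years → 20 March 2003.
Interference Suspension Credit: +590 days → 30 October 2004.
Applicant Delay Offset: −63 days → 28 August 2004.

2004-08-28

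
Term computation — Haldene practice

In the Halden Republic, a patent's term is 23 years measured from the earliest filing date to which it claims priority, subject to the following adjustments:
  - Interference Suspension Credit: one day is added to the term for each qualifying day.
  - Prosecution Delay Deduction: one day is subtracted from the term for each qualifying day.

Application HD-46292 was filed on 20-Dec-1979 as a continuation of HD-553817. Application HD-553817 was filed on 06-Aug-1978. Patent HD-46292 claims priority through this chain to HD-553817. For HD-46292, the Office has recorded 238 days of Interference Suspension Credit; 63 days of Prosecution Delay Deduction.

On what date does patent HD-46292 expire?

Earliest priority filing: 6 August 1978.
Base term: 6 August 1978 + 23 years → 6 August 2001.
Interference Suspension Credit: +238 days → 1 April 2002.
Prosecution Delay Deduction: −63 days → 28 January 2002.

2002-01-28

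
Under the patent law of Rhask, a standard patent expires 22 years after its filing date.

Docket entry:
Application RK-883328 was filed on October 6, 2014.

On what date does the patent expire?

2036-10-06

Filing date + 22 years → 6 October 2036.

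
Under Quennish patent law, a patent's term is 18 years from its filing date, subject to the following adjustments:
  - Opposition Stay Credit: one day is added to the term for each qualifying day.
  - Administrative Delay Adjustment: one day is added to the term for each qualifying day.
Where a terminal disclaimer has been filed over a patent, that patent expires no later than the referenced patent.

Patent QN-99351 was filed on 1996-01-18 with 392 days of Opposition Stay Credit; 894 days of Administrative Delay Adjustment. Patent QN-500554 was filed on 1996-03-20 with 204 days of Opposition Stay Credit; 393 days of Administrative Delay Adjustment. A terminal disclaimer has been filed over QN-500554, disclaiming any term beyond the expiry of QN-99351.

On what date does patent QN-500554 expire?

2015-11-07

Natural term of QN-500554:
  Base: filing + 18 years → 20 March 2014.
  Opposition Stay Credit: +204 days → 10 October 2014.
  Administrative Delay Adjustment: +393 days → 7 November 2015.
Expiry of referenced patent QN-99351:
  Base: filing + 18 years → 18 January 2014.
  Opposition Stay Credit: +392 days → 14 February 2015.
  Administrative Delay Adjustment: +894 days → 27 July 2017.
Terminal disclaimer: QN-500554 expires on the earlier of 7 November 2015 and 27 July 2017.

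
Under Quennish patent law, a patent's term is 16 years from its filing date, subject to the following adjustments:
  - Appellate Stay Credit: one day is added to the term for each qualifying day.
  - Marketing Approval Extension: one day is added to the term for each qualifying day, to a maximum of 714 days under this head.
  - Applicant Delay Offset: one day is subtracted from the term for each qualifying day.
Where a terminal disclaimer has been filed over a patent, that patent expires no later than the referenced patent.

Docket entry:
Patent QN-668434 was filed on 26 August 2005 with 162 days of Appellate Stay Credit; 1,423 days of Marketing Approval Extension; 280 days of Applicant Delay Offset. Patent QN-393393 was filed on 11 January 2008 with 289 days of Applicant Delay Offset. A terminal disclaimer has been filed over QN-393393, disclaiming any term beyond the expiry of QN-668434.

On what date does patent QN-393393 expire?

2023-03-28

Natural term of QN-393393:
  Base: filing + 16 years → 11 January 2024.
  Applicant Delay Offset: −289 days → 28 March 2023.
Expiry of referenced patent QN-668434:
  Base: filing + 16 years → 26 August 2021.
  Appellate Stay Credit: +162 days → 4 February 2022.
  Marketing Approval Extension: 1423 days claimed exceeds the 714-day cap, so +714 days → 19 January 2024.
  Applicant Delay Offset: −280 days → 14 April 2023.
Terminal disclaimer: QN-393393 expires on the earlier of 28 March 2023 and 14 April 2023.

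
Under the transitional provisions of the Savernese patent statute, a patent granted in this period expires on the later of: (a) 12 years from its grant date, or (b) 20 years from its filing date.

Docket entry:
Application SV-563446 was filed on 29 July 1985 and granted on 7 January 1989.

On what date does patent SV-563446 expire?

July 29, 2005

(a) grant + 12 years → 7 January 2001.
(b) filing + 20 years → 29 July 2005.
Later of the two: 29 July 2005.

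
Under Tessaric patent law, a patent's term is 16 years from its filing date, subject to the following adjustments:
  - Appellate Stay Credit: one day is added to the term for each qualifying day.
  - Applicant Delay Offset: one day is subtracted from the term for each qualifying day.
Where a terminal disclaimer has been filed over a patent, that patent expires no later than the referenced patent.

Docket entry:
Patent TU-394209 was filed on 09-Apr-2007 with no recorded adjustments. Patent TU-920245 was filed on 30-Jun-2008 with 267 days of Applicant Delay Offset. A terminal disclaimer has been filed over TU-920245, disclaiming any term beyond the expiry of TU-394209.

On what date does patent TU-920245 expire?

April 9, 2023

Natural term of TU-920245:
  Base: filing + 16 years → 30 June 2024.
  Applicant Delay Offset: −267 days → 7 October 2023.
Expiry of referenced patent TU-394209:
  Base: filing + 16 years → 9 April 2023.
Terminal disclaimer: TU-920245 expires on the earlier of 7 October 2023 and 9 April 2023.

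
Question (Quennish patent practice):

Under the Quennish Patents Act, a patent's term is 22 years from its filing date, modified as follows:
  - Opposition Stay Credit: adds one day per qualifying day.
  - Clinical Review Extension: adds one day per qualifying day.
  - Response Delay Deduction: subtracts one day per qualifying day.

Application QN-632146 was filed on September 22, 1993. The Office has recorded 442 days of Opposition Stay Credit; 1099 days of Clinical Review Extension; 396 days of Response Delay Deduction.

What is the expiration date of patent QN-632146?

Base term: filing date + 22 years → 22 September 2015.
Opposition Stay Credit: +442 days → 7 December 2016.
Clinical Review Extension: +1099 days → 11 December 2019.
Response Delay Deduction: −396 days → 10 November 2018.

2018-11-10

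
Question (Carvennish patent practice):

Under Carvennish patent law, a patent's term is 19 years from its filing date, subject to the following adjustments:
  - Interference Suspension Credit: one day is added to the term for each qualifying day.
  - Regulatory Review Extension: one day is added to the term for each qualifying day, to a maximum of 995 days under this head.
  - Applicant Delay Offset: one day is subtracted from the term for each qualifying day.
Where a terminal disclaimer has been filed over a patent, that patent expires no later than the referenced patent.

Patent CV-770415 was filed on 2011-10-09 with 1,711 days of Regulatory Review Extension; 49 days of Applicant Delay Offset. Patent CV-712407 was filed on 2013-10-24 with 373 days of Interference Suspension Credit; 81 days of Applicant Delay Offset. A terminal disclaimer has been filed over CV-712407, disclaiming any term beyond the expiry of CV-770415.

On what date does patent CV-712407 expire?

2033-05-12

Natural term of CV-712407:
  Base: filing + 19 years → 24 October 2032.
  Interference Suspension Credit: +373 days → 1 November 2033.
  Applicant Delay Offset: −81 days → 12 August 2033.
Expiry of referenced patent CV-770415:
  Base: filing + 19 years → 9 October 2030.
  Regulatory Review Extension: 1711 days claimed exceeds the 995-day cap, so +995 days → 30 June 2033.
  Applicant Delay Offset: −49 days → 12 May 2033.
Terminal disclaimer: CV-712407 expires on the earlier of 12 August 2033 and 12 May 2033.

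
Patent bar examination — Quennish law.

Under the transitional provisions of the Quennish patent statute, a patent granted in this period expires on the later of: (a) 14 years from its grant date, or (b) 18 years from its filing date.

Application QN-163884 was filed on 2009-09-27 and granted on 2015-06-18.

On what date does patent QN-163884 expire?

(a) grant + 14 years → 18 June 2029.
(b) filing + 18 years → 27 September 2027.
Later of the two: 18 June 2029.

June 18, 2029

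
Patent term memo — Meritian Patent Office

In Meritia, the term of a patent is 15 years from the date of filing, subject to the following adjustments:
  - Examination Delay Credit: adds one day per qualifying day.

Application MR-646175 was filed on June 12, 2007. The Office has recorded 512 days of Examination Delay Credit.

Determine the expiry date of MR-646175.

Base term: filing date + 15 years → 12 June 2022.
Examination Delay Credit: +512 days → 6 November 2023.

2023-11-06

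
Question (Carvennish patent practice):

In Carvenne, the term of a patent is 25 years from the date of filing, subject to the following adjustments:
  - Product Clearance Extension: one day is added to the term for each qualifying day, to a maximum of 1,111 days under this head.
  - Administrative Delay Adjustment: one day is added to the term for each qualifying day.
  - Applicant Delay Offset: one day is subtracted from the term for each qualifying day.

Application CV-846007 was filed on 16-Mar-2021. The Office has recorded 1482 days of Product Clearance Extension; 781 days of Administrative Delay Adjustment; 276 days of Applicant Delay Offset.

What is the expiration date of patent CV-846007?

Base term: filing date + 25 years → 16 March 2046.
Product Clearance Extension: 1482 days claimed exceeds the 1111-day cap, so +1111 days → 31 March 2049.
Administrative Delay Adjustment: +781 days → 21 May 2051.
Applicant Delay Offset: −276 days → 18 August 2050.

August 18, 2050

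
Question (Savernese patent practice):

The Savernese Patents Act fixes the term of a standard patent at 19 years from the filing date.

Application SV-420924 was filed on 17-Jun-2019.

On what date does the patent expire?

June 17, 2038

Filing date + 19 years → 17 June 2038.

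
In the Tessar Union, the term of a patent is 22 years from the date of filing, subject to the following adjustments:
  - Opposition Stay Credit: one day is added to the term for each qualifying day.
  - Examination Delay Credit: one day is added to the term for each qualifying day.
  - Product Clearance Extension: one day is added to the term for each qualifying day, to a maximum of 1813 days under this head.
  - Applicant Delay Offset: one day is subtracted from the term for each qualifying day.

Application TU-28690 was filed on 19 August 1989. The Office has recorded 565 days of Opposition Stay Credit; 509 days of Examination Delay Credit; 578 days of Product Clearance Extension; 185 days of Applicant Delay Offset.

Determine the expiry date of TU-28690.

August 25, 2015

Base term: filing date + 22 years → 19 August 2011.
Opposition Stay Credit: +565 days → 6 March 2013.
Examination Delay Credit: +509 days → 28 July 2014.
Product Clearance Extension: 578 days (within the 1813-day cap) → +578 days → 26 February 2016.
Applicant Delay Offset: −185 days → 25 August 2015.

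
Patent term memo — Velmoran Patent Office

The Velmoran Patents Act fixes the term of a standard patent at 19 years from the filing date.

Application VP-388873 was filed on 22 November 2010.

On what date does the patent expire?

2029-11-22

Filing date + 19 years → 22 November 2029.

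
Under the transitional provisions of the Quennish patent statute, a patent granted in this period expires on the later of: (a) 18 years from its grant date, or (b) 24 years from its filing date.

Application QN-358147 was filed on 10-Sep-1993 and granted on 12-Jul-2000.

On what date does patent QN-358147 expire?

July 12, 2018

(a) grant + 18 years → 12 July 2018.
(b) filing + 24 years → 10 September 2017.
Later of the two: 12 July 2018.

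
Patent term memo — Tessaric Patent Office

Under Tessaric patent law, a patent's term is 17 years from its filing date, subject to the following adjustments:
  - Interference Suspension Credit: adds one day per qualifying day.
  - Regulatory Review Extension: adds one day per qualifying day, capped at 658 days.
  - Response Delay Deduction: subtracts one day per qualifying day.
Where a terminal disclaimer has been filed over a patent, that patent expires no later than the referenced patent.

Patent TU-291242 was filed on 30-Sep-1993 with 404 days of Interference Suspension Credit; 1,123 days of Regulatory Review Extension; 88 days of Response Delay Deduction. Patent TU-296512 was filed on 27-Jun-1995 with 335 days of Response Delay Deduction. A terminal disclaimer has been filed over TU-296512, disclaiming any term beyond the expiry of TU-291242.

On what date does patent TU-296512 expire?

2011-07-28

Natural term of TU-296512:
  Base: filing + 17 years → 27 June 2012.
  Response Delay Deduction: −335 days → 28 July 2011.
Expiry of referenced patent TU-291242:
  Base: filing + 17 years → 30 September 2010.
  Interference Suspension Credit: +404 days → 8 November 2011.
  Regulatory Review Extension: 1123 days claimed exceeds the 658-day cap, so +658 days → 27 August 2013.
  Response Delay Deduction: −88 days → 31 May 2013.
Terminal disclaimer: TU-296512 expires on the earlier of 28 July 2011 and 31 May 2013.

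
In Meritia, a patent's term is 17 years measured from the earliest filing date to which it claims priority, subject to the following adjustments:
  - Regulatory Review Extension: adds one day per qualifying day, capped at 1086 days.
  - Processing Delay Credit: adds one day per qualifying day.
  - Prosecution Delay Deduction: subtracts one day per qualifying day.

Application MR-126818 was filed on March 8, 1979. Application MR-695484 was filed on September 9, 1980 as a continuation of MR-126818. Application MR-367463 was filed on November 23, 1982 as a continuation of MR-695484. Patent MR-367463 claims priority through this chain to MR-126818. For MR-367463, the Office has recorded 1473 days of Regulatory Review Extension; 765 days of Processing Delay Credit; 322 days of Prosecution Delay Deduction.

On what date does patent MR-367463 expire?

Earliest priority filing: 8 March 1979.
Base term: 8 March 1979 + 17 years → 8 March 1996.
Regulatory Review Extension: 1473 days claimed exceeds the 1086-day cap, so +1086 days → 27 February 1999.
Processing Delay Credit: +765 days → 2 April 2001.
Prosecution Delay Deduction: −322 days → 15 May 2000.

2000-05-15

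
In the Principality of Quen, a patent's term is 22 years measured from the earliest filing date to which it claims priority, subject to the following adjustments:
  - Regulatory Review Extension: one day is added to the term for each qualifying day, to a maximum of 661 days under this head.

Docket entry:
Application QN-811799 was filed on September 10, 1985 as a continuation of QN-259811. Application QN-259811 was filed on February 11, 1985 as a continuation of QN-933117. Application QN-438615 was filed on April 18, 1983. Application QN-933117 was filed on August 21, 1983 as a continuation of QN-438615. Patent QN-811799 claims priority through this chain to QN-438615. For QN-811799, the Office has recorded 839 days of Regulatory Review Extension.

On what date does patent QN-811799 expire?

2007-02-08

Earliest priority filing: 18 April 1983.
Base term: 18 April 1983 + 22 years → 18 April 2005.
Regulatory Review Extension: 839 days claimed exceeds the 661-day cap, so +661 days → 8 February 2007.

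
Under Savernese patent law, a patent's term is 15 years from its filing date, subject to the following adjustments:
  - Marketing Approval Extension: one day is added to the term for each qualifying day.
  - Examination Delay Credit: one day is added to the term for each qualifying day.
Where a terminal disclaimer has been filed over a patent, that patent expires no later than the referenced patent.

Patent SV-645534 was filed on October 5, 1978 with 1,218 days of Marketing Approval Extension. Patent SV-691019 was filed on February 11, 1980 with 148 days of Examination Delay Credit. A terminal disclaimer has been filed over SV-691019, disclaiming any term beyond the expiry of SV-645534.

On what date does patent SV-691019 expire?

1995-07-09

Natural term of SV-691019:
  Base: filing + 15 years → 11 February 1995.
  Examination Delay Credit: +148 days → 9 July 1995.
Expiry of referenced patent SV-645534:
  Base: filing + 15 years → 5 October 1993.
  Marketing Approval Extension: +1218 days → 4 February 1997.
Terminal disclaimer: SV-691019 expires on the earlier of 9 July 1995 and 4 February 1997.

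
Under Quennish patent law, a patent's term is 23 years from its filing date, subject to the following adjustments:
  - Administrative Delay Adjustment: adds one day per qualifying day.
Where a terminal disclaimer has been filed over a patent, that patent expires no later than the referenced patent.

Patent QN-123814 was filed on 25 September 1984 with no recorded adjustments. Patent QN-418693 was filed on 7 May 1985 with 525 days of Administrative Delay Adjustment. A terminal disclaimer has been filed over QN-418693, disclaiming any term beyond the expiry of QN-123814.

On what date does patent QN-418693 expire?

September 25, 2007

Natural term of QN-418693:
  Base: filing + 23 years → 7 May 2008.
  Administrative Delay Adjustment: +525 days → 14 October 2009.
Expiry of referenced patent QN-123814:
  Base: filing + 23 years → 25 September 2007.
Terminal disclaimer: QN-418693 expires on the earlier of 14 October 2009 and 25 September 2007.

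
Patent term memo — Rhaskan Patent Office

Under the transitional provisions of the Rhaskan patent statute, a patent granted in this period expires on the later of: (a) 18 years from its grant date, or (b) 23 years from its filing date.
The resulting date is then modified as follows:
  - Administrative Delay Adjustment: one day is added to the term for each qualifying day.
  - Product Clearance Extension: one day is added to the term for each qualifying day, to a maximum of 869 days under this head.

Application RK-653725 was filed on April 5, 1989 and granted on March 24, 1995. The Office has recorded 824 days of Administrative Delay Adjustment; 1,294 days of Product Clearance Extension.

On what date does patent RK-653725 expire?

November 11, 2017

(a) grant + 18 years → 24 March 2013.
(b) filing + 23 years → 5 April 2012.
Later of the two: 24 March 2013.
Administrative Delay Adjustment: +824 days → 26 June 2015.
Product Clearance Extension: 1294 days claimed exceeds the 869-day cap, so +869 days → 11 November 2017.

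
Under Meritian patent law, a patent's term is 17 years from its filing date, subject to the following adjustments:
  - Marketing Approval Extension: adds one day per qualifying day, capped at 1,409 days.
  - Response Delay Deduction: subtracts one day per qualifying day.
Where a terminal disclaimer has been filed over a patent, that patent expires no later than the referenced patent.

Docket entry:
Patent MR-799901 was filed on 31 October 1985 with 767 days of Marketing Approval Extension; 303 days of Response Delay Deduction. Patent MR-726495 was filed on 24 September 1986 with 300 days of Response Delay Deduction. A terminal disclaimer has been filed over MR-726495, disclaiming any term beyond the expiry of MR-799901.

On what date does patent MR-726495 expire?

2002-11-28

Natural term of MR-726495:
  Base: filing + 17 years → 24 September 2003.
  Response Delay Deduction: −300 days → 28 November 2002.
Expiry of referenced patent MR-799901:
  Base: filing + 17 years → 31 October 2002.
  Marketing Approval Extension: 767 days (within the 1409-day cap) → +767 days → 6 December 2004.
  Response Delay Deduction: −303 days → 7 February 2004.
Terminal disclaimer: MR-726495 expires on the earlier of 28 November 2002 and 7 February 2004.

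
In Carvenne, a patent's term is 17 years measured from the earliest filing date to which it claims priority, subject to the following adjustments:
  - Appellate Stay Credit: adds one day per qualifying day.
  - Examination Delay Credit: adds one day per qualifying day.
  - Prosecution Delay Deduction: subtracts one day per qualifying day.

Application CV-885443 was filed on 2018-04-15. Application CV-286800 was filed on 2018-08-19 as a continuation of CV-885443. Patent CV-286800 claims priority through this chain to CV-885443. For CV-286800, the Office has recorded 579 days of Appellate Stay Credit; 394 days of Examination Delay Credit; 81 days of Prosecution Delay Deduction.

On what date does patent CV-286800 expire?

2037-09-23

Earliest priority filing: 15 April 2018.
Base term: 15 April 2018 + 17 years → 15 April 2035.
Appellate Stay Credit: +579 days → 14 November 2036.
Examination Delay Credit: +394 days → 13 December 2037.
Prosecution Delay Deduction: −81 days → 23 September 2037.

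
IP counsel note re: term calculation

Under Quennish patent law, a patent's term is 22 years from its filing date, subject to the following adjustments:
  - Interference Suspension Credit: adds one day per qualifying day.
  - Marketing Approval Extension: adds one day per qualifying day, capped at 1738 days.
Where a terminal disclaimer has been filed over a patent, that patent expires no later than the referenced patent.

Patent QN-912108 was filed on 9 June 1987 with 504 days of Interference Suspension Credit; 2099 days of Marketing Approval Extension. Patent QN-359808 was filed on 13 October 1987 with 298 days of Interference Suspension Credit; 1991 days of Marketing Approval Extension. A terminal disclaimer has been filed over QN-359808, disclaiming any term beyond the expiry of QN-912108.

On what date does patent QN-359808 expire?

Natural term of QN-359808:
  Base: filing + 22 years → 13 October 2009.
  Interference Suspension Credit: +298 days → 7 August 2010.
  Marketing Approval Extension: 1991 days claimed exceeds the 1738-day cap, so +1738 days → 11 May 2015.
Expiry of referenced patent QN-912108:
  Base: filing + 22 years → 9 June 2009.
  Interference Suspension Credit: +504 days → 26 October 2010.
  Marketing Approval Extension: 2099 days claimed exceeds the 1738-day cap, so +1738 days → 30 July 2015.
Terminal disclaimer: QN-359808 expires on the earlier of 11 May 2015 and 30 July 2015.

May 11, 2015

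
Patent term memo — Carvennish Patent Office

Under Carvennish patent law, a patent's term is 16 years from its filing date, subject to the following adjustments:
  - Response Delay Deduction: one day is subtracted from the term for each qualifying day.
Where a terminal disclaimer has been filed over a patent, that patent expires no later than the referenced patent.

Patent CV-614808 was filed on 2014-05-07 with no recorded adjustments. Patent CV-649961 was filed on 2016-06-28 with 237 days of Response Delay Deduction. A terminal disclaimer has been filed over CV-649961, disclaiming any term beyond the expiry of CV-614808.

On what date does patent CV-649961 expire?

May 7, 2030

Natural term of CV-649961:
  Base: filing + 16 years → 28 June 2032.
  Response Delay Deduction: −237 days → 4 November 2031.
Expiry of referenced patent CV-614808:
  Base: filing + 16 years → 7 May 2030.
Terminal disclaimer: CV-649961 expires on the earlier of 4 November 2031 and 7 May 2030.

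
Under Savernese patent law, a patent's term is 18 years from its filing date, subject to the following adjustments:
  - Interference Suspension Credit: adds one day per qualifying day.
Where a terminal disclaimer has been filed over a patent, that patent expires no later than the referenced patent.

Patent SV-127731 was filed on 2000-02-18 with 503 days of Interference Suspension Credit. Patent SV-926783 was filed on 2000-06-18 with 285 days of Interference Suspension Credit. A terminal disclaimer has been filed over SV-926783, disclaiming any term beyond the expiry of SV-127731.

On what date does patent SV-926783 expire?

2019-03-30

Natural term of SV-926783:
  Base: filing + 18 years → 18 June 2018.
  Interference Suspension Credit: +285 days → 30 March 2019.
Expiry of referenced patent SV-127731:
  Base: filing + 18 years → 18 February 2018.
  Interference Suspension Credit: +503 days → 6 July 2019.
Terminal disclaimer: SV-926783 expires on the earlier of 30 March 2019 and 6 July 2019.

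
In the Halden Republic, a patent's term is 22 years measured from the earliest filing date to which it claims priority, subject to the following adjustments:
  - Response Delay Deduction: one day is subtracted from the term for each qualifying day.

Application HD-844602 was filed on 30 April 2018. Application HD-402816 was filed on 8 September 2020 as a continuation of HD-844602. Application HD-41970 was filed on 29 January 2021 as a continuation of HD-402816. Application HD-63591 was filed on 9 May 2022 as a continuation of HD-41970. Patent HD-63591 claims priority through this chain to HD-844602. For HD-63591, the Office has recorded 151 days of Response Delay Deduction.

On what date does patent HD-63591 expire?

Earliest priority filing: 30 April 2018.
Base term: 30 April 2018 + 22 years → 30 April 2040.
Response Delay Deduction: −151 days → 1 December 2039.

December 1, 2039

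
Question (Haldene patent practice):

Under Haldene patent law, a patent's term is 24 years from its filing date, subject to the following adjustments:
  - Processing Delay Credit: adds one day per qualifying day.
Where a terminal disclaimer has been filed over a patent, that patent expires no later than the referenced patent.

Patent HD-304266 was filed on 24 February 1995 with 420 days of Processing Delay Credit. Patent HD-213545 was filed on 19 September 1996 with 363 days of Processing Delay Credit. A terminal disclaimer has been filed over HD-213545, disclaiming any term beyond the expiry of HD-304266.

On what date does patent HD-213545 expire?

April 19, 2020

Natural term of HD-213545:
  Base: filing + 24 years → 19 September 2020.
  Processing Delay Credit: +363 days → 17 September 2021.
Expiry of referenced patent HD-304266:
  Base: filing + 24 years → 24 February 2019.
  Processing Delay Credit: +420 days → 19 April 2020.
Terminal disclaimer: HD-213545 expires on the earlier of 17 September 2021 and 19 April 2020.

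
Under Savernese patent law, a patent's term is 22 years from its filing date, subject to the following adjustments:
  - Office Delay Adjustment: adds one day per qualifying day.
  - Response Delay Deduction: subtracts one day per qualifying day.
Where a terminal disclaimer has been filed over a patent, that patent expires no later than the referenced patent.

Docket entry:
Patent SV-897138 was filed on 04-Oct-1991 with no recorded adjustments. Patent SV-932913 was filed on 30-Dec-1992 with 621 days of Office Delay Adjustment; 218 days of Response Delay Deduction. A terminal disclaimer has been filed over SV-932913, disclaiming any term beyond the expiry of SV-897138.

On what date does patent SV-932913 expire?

October 4, 2013

Natural term of SV-932913:
  Base: filing + 22 years → 30 December 2014.
  Office Delay Adjustment: +621 days → 11 September 2016.
  Response Delay Deduction: −218 days → 6 February 2016.
Expiry of referenced patent SV-897138:
  Base: filing + 22 years → 4 October 2013.
Terminal disclaimer: SV-932913 expires on the earlier of 6 February 2016 and 4 October 2013.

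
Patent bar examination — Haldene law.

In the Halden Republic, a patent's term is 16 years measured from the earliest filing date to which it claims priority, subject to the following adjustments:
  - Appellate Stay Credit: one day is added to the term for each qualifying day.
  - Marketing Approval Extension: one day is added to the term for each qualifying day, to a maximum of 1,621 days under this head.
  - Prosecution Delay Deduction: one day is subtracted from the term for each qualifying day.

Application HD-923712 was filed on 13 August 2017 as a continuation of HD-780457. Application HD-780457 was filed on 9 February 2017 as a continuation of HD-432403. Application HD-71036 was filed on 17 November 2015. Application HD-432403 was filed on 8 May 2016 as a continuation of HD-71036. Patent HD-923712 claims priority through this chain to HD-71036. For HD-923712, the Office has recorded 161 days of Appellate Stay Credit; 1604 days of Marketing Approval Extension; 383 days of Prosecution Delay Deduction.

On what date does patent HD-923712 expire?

2035-08-30

Earliest priority filing: 17 November 2015.
Base term: 17 November 2015 + 16 years → 17 November 2031.
Appellate Stay Credit: +161 days → 26 April 2032.
Marketing Approval Extension: 1604 days (within the 1621-day cap) → +1604 days → 16 September 2036.
Prosecution Delay Deduction: −383 days → 30 August 2035.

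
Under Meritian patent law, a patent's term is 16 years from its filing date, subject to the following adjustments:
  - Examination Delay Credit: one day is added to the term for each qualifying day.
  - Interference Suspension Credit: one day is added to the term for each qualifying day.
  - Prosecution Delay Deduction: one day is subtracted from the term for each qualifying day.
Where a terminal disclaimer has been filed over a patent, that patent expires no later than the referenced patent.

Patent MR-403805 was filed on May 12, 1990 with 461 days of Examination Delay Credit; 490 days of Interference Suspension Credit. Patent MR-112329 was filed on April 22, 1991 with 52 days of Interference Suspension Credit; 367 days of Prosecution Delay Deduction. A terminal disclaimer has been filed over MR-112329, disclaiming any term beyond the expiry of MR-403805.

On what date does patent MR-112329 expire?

Natural term of MR-112329:
  Base: filing + 16 years → 22 April 2007.
  Interference Suspension Credit: +52 days → 13 June 2007.
  Prosecution Delay Deduction: −367 days → 11 June 2006.
Expiry of referenced patent MR-403805:
  Base: filing + 16 years → 12 May 2006.
  Examination Delay Credit: +461 days → 16 August 2007.
  Interference Suspension Credit: +490 days → 18 December 2008.
Terminal disclaimer: MR-112329 expires on the earlier of 11 June 2006 and 18 December 2008.

June 11, 2006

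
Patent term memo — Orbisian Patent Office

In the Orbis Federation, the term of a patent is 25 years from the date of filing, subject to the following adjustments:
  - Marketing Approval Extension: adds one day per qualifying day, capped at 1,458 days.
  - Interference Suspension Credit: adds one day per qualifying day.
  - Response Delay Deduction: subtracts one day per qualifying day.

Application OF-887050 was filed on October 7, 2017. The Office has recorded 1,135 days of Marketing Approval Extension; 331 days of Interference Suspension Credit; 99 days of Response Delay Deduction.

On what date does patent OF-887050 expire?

Base term: filing date + 25 years → 7 October 2042.
Marketing Approval Extension: 1135 days (within the 1458-day cap) → +1135 days → 15 November 2045.
Interference Suspension Credit: +331 days → 12 October 2046.
Response Delay Deduction: −99 days → 5 July 2046.

July 5, 2046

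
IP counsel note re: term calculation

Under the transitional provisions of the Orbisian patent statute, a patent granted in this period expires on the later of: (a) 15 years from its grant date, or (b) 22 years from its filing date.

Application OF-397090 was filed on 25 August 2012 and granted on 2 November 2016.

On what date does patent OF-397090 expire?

(a) grant + 15 years → 2 November 2031.
(b) filing + 22 years → 25 August 2034.
Later of the two: 25 August 2034.

August 25, 2034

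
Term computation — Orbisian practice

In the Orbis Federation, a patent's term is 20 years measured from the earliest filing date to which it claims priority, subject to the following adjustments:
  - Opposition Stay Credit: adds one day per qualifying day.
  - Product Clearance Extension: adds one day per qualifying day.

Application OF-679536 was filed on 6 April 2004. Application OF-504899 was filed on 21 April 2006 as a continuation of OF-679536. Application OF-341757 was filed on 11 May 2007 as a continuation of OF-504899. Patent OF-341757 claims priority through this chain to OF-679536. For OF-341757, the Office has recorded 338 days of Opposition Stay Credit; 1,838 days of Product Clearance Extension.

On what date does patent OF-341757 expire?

Earliest priority filing: 6 April 2004.
Base term: 6 April 2004 + 20 years → 6 April 2024.
Opposition Stay Credit: +338 days → 10 March 2025.
Product Clearance Extension: +1838 days → 22 March 2030.

2030-03-22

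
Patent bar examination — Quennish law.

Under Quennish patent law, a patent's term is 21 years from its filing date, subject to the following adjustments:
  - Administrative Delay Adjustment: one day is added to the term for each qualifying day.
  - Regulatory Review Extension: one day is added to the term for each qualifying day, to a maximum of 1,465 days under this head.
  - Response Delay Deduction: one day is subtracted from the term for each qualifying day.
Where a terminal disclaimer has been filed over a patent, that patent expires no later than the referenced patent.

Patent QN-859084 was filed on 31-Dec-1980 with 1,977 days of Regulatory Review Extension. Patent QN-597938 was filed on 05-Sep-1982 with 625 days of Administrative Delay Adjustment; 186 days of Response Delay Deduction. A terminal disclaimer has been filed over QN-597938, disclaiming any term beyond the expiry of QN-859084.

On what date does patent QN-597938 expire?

November 17, 2004

Natural term of QN-597938:
  Base: filing + 21 years → 5 September 2003.
  Administrative Delay Adjustment: +625 days → 22 May 2005.
  Response Delay Deduction: −186 days → 17 November 2004.
Expiry of referenced patent QN-859084:
  Base: filing + 21 years → 31 December 2001.
  Regulatory Review Extension: 1977 days claimed exceeds the 1465-day cap, so +1465 days → 4 January 2006.
Terminal disclaimer: QN-597938 expires on the earlier of 17 November 2004 and 4 January 2006.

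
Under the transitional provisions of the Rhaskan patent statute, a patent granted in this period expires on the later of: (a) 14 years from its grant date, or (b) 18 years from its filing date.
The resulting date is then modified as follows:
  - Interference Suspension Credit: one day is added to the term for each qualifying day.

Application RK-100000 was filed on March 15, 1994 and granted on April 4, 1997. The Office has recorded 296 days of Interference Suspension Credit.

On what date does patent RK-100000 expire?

(a) grant + 14 years → 4 April 2011.
(b) filing + 18 years → 15 March 2012.
Later of the two: 15 March 2012.
Interference Suspension Credit: +296 days → 5 January 2013.

2013-01-05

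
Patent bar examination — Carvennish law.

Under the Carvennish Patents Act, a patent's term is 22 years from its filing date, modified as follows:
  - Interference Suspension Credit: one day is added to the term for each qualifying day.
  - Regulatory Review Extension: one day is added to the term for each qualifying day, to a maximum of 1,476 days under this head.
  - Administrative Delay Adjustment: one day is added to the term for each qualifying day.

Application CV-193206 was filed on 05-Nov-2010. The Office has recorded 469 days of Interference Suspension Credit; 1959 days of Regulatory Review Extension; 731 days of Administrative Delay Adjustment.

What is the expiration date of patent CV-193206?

March 4, 2040

Base term: filing date + 22 years → 5 November 2032.
Interference Suspension Credit: +469 days → 17 February 2034.
Regulatory Review Extension: 1959 days claimed exceeds the 1476-day cap, so +1476 days → 4 March 2038.
Administrative Delay Adjustment: +731 days → 4 March 2040.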